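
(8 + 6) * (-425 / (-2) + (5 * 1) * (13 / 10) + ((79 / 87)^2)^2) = 176195708360 / 57289761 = 3075.52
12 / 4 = 3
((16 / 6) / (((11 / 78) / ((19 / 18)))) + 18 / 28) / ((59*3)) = 28555 / 245322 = 0.12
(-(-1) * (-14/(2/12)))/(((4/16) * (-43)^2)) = -336/1849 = -0.18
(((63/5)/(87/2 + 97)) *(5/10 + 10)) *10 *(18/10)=23814/1405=16.95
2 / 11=0.18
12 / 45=4 / 15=0.27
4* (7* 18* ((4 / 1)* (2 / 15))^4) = 229376 / 5625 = 40.78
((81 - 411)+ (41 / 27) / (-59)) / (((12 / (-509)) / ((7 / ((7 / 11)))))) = 2943567869 / 19116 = 153984.51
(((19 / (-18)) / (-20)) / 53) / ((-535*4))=-19 / 40831200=-0.00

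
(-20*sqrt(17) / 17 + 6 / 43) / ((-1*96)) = -1 / 688 + 5*sqrt(17) / 408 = 0.05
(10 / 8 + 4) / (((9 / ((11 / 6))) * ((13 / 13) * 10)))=77 / 720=0.11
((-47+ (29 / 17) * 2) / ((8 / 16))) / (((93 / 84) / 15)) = -622440 / 527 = -1181.10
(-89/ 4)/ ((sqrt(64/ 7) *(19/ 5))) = -445 *sqrt(7)/ 608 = -1.94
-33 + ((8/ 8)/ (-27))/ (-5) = -4454/ 135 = -32.99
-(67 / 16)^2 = -4489 / 256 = -17.54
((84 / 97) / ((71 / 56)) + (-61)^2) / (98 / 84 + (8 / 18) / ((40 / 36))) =768936930 / 323689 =2375.54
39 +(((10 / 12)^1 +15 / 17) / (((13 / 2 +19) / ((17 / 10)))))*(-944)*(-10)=171167 / 153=1118.74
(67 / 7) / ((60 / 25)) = 335 / 84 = 3.99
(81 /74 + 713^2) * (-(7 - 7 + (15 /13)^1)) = -43406985 /74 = -586580.88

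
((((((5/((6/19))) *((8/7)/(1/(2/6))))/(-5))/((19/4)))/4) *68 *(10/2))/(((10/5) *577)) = -680/36351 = -0.02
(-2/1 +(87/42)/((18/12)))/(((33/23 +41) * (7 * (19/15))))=-1495/908656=-0.00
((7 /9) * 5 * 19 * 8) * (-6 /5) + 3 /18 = -4255 /6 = -709.17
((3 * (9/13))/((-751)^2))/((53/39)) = 81/29892053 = 0.00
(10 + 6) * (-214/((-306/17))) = 1712/9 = 190.22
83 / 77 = 1.08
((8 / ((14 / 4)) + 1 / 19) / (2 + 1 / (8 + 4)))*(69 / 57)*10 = 171672 / 12635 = 13.59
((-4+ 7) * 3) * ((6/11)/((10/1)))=27/55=0.49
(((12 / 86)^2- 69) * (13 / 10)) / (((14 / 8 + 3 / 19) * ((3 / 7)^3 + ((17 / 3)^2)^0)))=-2161147989 / 49599425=-43.57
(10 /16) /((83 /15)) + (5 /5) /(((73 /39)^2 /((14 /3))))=1.44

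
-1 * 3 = -3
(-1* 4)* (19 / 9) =-8.44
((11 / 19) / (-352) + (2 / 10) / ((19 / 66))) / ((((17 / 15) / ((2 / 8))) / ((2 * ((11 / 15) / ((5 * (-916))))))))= -23177 / 473388800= -0.00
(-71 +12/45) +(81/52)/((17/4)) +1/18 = -1398491/19890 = -70.31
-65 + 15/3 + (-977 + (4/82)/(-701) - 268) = -37507007/28741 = -1305.00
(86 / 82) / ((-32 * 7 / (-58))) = 1247 / 4592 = 0.27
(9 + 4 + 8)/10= 21/10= 2.10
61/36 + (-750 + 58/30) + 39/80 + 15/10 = -535957/720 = -744.38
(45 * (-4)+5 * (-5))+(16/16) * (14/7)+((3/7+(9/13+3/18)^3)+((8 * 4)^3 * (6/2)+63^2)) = 339066187477/3321864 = 102071.06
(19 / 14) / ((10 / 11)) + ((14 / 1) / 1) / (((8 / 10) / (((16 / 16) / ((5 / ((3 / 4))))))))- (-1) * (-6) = -1.88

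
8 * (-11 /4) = -22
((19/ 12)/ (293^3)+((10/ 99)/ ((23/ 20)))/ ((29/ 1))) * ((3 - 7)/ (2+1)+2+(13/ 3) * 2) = 140863966663/ 4982934107943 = 0.03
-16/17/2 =-8/17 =-0.47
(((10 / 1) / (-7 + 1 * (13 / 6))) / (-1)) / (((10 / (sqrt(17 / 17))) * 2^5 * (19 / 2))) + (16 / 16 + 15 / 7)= 96997 / 30856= 3.14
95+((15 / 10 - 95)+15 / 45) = 1.83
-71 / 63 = -1.13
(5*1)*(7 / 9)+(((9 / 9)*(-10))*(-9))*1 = 845 / 9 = 93.89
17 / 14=1.21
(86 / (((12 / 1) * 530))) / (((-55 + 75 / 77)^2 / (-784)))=-12492403 / 3439488000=-0.00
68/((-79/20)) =-1360/79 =-17.22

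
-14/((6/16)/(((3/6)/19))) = -56/57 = -0.98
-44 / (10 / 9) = -198 / 5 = -39.60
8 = 8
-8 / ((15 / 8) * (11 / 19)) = -1216 / 165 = -7.37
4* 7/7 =4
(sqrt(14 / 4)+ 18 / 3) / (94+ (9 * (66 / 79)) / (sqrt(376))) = -140778 * sqrt(94) / 5183586535 - 23463 * sqrt(329) / 5183586535+ 27572738 * sqrt(14) / 5183586535+ 330872856 / 5183586535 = 0.08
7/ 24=0.29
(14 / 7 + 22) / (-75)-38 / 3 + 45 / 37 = -11.77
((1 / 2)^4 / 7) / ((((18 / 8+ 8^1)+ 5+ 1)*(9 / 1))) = 1 / 16380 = 0.00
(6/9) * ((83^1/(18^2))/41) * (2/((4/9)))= 83/4428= 0.02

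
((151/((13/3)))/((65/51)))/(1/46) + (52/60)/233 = 742856059/590655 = 1257.68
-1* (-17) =17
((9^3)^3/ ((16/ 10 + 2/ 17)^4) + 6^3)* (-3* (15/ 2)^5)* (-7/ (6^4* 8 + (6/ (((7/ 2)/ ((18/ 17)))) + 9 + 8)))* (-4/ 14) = -5482579107898230072721875/ 8985883192696576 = -610132470.05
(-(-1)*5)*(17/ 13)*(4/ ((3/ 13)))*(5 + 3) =2720/ 3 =906.67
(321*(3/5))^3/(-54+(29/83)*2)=-74123676801/553000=-134039.20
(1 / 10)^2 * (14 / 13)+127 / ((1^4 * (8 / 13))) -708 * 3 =-4985797 / 2600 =-1917.61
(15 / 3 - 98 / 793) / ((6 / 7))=9023 / 1586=5.69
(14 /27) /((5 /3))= 14 /45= 0.31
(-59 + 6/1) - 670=-723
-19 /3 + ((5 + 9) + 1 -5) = 11 /3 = 3.67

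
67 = 67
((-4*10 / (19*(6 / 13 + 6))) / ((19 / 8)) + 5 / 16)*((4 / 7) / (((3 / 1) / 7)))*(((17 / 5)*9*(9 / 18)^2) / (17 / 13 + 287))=939913 / 151539136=0.01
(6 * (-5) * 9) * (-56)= 15120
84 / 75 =28 / 25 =1.12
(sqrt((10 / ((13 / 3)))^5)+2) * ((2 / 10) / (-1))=-180 * sqrt(390) / 2197 - 2 / 5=-2.02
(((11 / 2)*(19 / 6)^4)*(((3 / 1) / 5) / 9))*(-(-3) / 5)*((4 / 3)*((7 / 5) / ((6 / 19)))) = 190659623 / 1458000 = 130.77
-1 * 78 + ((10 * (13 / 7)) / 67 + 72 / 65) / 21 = -49892212 / 640185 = -77.93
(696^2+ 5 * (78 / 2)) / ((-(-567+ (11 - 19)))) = 484611 / 575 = 842.80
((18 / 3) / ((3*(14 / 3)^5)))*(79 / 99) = 2133 / 2958032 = 0.00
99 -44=55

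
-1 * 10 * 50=-500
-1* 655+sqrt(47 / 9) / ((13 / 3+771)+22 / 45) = -655+15* sqrt(47) / 34912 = -655.00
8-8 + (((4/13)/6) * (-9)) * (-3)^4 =-486/13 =-37.38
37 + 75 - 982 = -870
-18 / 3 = -6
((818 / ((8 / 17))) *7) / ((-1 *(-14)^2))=-6953 / 112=-62.08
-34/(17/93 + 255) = -93/698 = -0.13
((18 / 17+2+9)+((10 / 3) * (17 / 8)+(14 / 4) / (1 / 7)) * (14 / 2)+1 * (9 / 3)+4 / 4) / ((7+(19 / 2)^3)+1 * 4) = 96754 / 354297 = 0.27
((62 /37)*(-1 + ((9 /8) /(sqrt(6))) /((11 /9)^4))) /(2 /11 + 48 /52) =-4433 /2923 + 7932249*sqrt(6) /62248208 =-1.20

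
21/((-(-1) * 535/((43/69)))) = 0.02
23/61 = 0.38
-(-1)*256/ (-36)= -64/ 9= -7.11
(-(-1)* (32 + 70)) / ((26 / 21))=1071 / 13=82.38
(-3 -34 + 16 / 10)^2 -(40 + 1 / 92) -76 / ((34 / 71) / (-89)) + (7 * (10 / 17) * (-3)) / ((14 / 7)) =599473231 / 39100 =15331.80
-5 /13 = -0.38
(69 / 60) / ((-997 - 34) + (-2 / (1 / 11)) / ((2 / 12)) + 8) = -23 / 23100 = -0.00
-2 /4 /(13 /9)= -9 /26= -0.35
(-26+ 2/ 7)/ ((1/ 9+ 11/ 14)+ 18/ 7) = -3240/ 437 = -7.41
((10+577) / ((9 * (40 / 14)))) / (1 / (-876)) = -299957 / 15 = -19997.13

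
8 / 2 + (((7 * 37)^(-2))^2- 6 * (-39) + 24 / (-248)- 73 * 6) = -27912635059852 / 139495677391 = -200.10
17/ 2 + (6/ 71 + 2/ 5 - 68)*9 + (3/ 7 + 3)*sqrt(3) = -425389/ 710 + 24*sqrt(3)/ 7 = -593.20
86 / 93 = 0.92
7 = 7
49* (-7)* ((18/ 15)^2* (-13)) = 160524/ 25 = 6420.96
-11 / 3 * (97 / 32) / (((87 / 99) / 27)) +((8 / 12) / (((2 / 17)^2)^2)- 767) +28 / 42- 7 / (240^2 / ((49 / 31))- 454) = 5822829838303 / 2454588768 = 2372.22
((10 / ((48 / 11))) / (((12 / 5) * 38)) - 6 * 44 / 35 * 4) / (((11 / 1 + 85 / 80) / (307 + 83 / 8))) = -29318439821 / 36963360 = -793.18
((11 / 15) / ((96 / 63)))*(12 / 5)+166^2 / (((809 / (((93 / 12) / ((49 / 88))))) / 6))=2845.66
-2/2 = -1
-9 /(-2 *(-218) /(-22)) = 99 /218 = 0.45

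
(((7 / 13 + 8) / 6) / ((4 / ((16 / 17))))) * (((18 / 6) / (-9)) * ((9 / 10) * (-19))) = 1.91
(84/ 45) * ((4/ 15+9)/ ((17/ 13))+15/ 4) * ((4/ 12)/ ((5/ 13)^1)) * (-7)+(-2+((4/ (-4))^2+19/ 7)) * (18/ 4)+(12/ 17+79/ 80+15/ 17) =-722441557/ 6426000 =-112.42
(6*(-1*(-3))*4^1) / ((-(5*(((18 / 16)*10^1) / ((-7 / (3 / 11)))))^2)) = -758912 / 50625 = -14.99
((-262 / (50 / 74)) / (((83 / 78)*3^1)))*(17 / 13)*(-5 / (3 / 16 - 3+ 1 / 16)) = -1318384 / 4565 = -288.80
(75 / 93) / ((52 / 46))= 0.71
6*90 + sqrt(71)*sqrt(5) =sqrt(355) + 540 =558.84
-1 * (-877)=877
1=1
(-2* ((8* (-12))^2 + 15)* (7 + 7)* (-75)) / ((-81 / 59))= -127080100 / 9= -14120011.11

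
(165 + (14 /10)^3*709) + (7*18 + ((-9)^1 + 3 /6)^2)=1154373 /500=2308.75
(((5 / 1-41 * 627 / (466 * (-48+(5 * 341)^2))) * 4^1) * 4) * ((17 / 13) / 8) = 115144921951 / 8805233333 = 13.08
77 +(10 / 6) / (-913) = 210898 / 2739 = 77.00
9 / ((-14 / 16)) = -72 / 7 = -10.29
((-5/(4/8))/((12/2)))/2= -5/6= -0.83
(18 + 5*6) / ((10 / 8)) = 192 / 5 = 38.40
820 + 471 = 1291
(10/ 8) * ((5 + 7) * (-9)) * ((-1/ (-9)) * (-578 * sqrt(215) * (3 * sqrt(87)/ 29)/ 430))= 2601 * sqrt(18705)/ 1247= 285.27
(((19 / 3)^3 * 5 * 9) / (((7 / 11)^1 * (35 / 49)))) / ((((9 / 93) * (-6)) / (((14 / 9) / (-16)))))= 16372433 / 3888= 4211.02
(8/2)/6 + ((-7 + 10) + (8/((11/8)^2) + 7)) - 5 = 3593/363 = 9.90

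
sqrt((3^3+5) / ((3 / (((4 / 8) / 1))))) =4 * sqrt(3) / 3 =2.31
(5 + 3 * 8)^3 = 24389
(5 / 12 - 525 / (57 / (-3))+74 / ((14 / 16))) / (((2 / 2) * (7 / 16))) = 718964 / 2793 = 257.42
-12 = -12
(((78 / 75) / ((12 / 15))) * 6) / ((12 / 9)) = 117 / 20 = 5.85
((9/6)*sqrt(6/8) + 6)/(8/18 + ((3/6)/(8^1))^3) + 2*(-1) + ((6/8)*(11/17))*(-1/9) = 27648*sqrt(3)/16393 + 38252869/3344172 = 14.36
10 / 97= 0.10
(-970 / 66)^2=235225 / 1089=216.00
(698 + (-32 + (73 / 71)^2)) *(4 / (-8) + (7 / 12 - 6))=-3362635 / 852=-3946.75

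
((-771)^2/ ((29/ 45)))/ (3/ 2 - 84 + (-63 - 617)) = -10699938/ 8845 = -1209.72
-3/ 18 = -1/ 6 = -0.17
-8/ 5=-1.60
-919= -919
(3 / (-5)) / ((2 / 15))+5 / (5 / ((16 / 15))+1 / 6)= -1617 / 466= -3.47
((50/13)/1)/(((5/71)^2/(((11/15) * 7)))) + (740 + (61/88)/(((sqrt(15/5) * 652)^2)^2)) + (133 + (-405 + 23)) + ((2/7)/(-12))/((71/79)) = 20677307880436531883437/4623653815237416960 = 4472.07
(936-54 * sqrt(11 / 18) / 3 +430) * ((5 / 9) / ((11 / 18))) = 13660 / 11-30 * sqrt(22) / 11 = 1229.03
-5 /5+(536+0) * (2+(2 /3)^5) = 277405 /243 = 1141.58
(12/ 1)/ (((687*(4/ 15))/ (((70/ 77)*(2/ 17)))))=300/ 42823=0.01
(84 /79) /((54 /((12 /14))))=4 /237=0.02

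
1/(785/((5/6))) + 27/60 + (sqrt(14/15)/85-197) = -1851491/9420 + sqrt(210)/1275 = -196.54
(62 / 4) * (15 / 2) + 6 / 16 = 116.62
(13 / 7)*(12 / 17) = 156 / 119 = 1.31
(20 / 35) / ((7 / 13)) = 52 / 49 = 1.06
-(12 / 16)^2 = -9 / 16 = -0.56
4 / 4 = 1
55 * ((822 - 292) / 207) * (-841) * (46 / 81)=-49030300 / 729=-67256.93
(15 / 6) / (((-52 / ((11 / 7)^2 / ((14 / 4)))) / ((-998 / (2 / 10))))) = 169.26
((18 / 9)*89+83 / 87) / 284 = 15569 / 24708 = 0.63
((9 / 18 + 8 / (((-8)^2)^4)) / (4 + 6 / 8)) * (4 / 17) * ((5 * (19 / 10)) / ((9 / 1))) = 61681 / 2359296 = 0.03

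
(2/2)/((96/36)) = 3/8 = 0.38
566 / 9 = 62.89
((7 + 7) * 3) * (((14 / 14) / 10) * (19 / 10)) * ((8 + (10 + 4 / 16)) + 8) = 8379 / 40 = 209.48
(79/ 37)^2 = 6241/ 1369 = 4.56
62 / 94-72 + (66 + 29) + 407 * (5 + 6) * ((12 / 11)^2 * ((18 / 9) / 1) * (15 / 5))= 1503608 / 47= 31991.66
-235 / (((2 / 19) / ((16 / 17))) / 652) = -23289440 / 17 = -1369967.06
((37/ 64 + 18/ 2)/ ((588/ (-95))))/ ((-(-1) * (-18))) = 58235/ 677376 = 0.09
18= 18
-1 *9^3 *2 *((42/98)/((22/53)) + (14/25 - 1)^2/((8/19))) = -418827267/192500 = -2175.73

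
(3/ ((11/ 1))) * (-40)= -120/ 11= -10.91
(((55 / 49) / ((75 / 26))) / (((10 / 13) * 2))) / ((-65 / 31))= -4433 / 36750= -0.12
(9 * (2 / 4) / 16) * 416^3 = 20247552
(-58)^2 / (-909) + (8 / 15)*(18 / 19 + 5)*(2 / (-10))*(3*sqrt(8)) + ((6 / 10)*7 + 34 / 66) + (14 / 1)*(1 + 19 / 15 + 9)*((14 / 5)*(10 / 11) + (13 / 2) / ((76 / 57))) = 234270053 / 199980 - 1808*sqrt(2) / 475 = 1166.08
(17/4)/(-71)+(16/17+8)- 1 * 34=-121273/4828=-25.12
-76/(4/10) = -190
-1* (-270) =270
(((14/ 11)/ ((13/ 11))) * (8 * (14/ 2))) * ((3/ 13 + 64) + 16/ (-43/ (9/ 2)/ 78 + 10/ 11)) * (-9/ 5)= -23559864048/ 2566265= -9180.60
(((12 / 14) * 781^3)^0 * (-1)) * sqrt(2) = -sqrt(2) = -1.41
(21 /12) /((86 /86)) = 7 /4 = 1.75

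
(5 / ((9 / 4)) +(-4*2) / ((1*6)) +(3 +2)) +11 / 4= 311 / 36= 8.64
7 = 7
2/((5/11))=22/5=4.40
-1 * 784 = -784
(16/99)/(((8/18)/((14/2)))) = 28/11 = 2.55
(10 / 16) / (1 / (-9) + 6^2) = 45 / 2584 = 0.02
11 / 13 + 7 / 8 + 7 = 907 / 104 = 8.72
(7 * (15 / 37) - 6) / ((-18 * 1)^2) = -13 / 1332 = -0.01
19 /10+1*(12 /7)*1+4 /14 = 39 /10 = 3.90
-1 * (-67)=67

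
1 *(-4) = -4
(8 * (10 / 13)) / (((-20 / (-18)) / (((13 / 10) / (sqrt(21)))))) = 12 * sqrt(21) / 35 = 1.57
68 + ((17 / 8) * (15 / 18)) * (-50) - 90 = -2653 / 24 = -110.54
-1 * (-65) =65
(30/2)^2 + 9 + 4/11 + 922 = 1156.36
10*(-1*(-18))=180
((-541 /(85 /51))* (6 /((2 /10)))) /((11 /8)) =-77904 /11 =-7082.18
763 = 763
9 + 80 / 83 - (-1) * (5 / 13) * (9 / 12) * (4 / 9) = 10.09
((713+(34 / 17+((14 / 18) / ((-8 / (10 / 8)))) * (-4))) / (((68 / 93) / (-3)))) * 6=-4790895 / 272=-17613.58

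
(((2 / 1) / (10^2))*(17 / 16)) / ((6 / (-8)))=-17 / 600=-0.03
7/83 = 0.08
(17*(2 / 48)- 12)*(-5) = 1355 / 24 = 56.46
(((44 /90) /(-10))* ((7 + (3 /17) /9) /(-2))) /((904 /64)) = 15752 /1296675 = 0.01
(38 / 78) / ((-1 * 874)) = -1 / 1794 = -0.00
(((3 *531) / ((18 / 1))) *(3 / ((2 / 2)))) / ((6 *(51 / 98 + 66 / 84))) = 33.88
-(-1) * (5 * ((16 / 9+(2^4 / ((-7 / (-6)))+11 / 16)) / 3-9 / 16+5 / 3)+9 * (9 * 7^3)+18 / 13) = 68346053 / 2457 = 27816.87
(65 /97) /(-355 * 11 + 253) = -65 /354244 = -0.00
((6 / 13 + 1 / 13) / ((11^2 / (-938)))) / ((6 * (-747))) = 3283 / 3525093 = 0.00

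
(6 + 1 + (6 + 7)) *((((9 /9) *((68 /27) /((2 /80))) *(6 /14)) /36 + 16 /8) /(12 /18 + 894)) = 9070 /126819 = 0.07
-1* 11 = -11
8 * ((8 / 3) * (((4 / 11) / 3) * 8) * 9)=186.18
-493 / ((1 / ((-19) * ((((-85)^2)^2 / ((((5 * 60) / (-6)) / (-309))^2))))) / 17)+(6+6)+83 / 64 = 20318052053675075 / 64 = 317469563338673.05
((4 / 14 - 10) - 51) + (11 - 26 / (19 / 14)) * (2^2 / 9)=-77015 / 1197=-64.34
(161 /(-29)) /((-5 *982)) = 161 /142390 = 0.00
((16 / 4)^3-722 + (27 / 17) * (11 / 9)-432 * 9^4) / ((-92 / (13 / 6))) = 66766.49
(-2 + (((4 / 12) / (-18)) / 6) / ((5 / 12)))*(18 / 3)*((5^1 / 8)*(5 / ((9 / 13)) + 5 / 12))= -74525 / 1296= -57.50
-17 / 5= -3.40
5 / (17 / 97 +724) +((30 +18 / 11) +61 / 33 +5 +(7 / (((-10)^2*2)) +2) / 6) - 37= 113179391 / 61815600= 1.83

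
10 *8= 80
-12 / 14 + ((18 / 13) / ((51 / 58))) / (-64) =-21825 / 24752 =-0.88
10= 10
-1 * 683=-683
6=6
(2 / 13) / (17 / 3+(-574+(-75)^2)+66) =3 / 99892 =0.00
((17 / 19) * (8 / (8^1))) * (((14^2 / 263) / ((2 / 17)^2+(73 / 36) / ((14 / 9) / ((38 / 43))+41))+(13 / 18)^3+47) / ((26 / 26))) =53.27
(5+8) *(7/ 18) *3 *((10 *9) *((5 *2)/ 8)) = 6825/ 4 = 1706.25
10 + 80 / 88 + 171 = 2001 / 11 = 181.91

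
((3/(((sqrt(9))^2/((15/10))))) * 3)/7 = 3/14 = 0.21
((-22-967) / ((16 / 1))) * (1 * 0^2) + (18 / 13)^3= 5832 / 2197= 2.65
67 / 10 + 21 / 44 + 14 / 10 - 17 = -1853 / 220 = -8.42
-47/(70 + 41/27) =-1269/1931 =-0.66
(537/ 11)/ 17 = 537/ 187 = 2.87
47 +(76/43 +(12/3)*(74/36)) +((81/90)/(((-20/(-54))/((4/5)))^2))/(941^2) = 61029015875089/1070878584375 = 56.99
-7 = -7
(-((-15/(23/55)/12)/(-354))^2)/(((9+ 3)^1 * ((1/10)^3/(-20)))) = 47265625/397752984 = 0.12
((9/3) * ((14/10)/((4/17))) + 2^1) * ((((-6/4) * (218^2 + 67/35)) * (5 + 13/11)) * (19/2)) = -639901029051/7700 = -83104029.75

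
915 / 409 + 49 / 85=2.81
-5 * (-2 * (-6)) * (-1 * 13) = 780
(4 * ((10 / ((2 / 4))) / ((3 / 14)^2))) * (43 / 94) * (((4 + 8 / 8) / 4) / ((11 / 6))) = 842800 / 1551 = 543.39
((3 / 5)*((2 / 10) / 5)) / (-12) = -1 / 500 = -0.00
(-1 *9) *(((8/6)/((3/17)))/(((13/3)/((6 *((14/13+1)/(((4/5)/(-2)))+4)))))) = 18972/169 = 112.26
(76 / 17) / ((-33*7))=-76 / 3927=-0.02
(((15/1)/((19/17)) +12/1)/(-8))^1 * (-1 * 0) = 0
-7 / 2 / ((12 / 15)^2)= -175 / 32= -5.47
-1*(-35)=35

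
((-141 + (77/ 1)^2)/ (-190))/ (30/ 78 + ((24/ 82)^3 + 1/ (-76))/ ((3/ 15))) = -10371783448/ 151232175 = -68.58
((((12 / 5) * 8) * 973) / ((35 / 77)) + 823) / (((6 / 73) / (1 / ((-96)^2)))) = 55.34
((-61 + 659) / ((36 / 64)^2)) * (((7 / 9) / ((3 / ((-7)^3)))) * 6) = -735128576 / 729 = -1008406.83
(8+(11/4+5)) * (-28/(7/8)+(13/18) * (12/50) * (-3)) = -51219/100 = -512.19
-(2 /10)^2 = -1 /25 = -0.04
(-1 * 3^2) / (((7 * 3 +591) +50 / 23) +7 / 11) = -253 / 17283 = -0.01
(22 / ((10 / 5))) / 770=1 / 70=0.01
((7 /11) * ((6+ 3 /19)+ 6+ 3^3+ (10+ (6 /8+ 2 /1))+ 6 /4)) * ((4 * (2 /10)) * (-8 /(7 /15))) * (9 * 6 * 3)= -1434672 /19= -75509.05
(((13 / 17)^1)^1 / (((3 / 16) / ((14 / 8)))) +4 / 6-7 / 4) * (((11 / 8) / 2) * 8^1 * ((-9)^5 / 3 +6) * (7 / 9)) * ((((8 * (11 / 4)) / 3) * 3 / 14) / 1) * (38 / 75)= -3724547827 / 9180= -405724.16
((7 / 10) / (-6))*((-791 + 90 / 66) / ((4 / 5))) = 30401 / 264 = 115.16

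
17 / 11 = 1.55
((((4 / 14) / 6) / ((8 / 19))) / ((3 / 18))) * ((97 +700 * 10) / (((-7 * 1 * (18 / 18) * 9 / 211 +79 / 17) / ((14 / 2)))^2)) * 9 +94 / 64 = 218608670968889 / 1946380832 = 112315.47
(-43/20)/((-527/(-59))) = -0.24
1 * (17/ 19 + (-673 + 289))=-7279/ 19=-383.11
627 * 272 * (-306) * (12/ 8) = -78279696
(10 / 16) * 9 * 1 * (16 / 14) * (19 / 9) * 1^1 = 95 / 7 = 13.57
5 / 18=0.28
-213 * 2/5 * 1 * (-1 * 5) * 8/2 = 1704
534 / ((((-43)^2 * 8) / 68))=4539 / 1849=2.45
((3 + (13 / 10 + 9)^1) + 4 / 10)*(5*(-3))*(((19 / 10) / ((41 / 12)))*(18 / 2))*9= -1897587 / 205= -9256.52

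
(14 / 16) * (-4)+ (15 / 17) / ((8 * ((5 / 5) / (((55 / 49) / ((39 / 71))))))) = -283687 / 86632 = -3.27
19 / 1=19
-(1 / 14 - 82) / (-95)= -1147 / 1330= -0.86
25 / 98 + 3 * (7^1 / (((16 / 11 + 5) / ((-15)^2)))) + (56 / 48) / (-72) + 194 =1392133879 / 1502928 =926.28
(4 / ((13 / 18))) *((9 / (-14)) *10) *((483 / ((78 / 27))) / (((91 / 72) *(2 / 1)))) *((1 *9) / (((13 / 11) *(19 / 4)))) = -14341821120 / 3798613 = -3775.54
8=8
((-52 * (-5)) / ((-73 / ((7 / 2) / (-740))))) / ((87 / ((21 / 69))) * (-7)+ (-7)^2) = -91 / 10544704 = -0.00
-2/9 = -0.22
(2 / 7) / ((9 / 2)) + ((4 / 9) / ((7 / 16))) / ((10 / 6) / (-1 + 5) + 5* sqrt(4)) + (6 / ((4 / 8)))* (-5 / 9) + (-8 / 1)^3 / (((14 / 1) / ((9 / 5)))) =-81376 / 1125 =-72.33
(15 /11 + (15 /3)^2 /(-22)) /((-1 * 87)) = -0.00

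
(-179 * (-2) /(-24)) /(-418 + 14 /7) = 179 /4992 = 0.04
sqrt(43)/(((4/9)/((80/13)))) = 180 * sqrt(43)/13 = 90.80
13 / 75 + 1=1.17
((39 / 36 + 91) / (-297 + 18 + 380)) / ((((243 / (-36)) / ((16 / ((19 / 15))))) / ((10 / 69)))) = -884000 / 3575097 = -0.25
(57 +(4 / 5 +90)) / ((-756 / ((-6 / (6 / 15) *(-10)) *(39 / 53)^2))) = -624455 / 39326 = -15.88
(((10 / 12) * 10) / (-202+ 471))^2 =625 / 651249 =0.00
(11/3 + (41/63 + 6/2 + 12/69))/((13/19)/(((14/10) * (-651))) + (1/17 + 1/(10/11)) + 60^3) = 7608378050/219374791600269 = 0.00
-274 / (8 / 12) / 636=-137 / 212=-0.65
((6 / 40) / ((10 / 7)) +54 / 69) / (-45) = -1361 / 69000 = -0.02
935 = 935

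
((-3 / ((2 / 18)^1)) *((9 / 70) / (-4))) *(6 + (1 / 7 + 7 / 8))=95499 / 15680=6.09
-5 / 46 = -0.11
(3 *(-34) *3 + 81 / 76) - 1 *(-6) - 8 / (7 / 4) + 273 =-16229 / 532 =-30.51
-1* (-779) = 779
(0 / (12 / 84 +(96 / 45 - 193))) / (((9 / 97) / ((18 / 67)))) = 0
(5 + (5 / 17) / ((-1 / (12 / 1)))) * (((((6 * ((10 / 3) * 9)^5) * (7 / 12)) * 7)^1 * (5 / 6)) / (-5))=-2480625000 / 17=-145919117.65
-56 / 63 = -8 / 9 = -0.89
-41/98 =-0.42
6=6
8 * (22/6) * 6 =176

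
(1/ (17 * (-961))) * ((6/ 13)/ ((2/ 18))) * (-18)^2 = -17496/ 212381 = -0.08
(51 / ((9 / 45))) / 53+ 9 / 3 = 414 / 53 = 7.81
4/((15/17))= 68/15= 4.53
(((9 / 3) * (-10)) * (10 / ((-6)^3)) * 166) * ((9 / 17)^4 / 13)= 1512675 / 1085773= 1.39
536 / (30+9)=536 / 39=13.74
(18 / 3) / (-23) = -6 / 23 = -0.26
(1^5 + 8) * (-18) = -162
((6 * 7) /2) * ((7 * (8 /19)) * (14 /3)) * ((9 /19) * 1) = 49392 /361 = 136.82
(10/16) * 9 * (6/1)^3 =1215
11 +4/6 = 35/3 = 11.67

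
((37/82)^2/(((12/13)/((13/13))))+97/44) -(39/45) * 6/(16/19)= -16641407/4437840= -3.75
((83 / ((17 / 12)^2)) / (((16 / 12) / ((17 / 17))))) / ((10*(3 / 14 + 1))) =62748 / 24565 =2.55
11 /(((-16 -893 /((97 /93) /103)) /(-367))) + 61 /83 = 554393426 /710114717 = 0.78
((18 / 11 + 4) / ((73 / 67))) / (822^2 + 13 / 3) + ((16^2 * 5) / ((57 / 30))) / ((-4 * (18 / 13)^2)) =-220069508784982 / 2505081387105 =-87.85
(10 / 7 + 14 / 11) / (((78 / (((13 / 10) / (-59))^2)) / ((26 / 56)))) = 2197 / 281438850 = 0.00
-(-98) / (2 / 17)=833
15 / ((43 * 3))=5 / 43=0.12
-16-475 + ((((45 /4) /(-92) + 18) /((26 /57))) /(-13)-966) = -181602491 /124384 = -1460.01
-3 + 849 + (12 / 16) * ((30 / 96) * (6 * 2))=848.81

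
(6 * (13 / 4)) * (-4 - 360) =-7098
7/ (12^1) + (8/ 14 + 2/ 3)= 51/ 28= 1.82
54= 54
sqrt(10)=3.16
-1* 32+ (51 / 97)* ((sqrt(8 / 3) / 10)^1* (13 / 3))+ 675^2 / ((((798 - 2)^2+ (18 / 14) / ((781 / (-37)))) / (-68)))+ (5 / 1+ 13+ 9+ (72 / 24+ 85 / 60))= -49.11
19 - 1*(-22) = 41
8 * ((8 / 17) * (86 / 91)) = 5504 / 1547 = 3.56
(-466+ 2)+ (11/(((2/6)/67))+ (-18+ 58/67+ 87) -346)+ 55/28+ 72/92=63583435/43148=1473.61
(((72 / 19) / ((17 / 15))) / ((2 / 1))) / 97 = 540 / 31331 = 0.02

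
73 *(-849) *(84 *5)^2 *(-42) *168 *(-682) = -52610457440217600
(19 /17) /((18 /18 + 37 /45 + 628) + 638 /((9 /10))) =855 /1024114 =0.00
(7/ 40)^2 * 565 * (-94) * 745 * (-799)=30981713189/ 32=968178537.16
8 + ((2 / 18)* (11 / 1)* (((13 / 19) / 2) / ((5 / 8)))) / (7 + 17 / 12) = 232568 / 28785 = 8.08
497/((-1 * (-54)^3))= 497/157464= 0.00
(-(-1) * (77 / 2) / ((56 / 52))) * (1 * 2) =143 / 2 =71.50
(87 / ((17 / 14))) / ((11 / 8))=9744 / 187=52.11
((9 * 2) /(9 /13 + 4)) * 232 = 54288 /61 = 889.97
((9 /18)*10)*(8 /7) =40 /7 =5.71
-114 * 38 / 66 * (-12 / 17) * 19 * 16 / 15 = 877952 / 935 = 938.99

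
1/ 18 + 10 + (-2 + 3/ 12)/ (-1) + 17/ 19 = 12.70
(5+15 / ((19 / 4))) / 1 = 155 / 19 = 8.16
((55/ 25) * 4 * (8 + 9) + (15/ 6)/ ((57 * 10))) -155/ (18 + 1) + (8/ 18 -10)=451067/ 3420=131.89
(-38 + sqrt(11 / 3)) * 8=-288.68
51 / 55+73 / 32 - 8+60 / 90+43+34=384781 / 5280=72.88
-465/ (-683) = 465/ 683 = 0.68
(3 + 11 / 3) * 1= 20 / 3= 6.67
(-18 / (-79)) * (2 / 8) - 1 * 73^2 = -841973 / 158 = -5328.94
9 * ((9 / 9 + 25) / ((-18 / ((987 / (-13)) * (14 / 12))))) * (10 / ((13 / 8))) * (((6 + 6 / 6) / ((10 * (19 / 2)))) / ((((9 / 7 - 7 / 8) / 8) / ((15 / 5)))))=173332992 / 5681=30511.00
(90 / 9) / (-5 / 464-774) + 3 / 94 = 641263 / 33759254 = 0.02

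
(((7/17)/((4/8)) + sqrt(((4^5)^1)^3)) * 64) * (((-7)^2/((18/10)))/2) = 1455809600/51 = 28545286.27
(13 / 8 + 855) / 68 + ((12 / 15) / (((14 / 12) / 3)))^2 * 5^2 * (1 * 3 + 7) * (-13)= -366276683 / 26656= -13740.87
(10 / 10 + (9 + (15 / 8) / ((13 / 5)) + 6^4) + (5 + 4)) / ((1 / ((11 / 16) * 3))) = 2713.67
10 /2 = 5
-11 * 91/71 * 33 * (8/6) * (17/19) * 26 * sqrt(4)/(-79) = 38934896/106571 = 365.34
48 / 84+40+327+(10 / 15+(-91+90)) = 7712 / 21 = 367.24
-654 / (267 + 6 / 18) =-981 / 401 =-2.45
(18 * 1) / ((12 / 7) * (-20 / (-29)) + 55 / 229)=836766 / 66125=12.65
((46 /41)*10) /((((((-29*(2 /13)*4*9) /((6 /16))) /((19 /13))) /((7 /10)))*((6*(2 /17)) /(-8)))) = 52003 /171216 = 0.30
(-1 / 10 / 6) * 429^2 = -61347 / 20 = -3067.35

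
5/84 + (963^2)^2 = 72241114021529/84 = 860013262161.06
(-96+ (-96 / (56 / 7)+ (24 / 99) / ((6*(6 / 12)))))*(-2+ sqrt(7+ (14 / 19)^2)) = 21368 / 99 - 10684*sqrt(2723) / 1881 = -80.56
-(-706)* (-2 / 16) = -353 / 4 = -88.25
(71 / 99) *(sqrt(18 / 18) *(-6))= -142 / 33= -4.30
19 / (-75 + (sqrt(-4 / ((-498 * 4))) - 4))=-747498 / 3108017 - 19 * sqrt(498) / 3108017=-0.24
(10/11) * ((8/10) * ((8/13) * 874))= 55936/143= 391.16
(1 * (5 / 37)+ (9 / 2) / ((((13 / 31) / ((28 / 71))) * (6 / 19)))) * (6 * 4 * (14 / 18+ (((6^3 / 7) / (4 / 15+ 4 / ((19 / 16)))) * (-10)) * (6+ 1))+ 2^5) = -5104100687776 / 26535327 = -192351.15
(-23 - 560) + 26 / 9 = -5221 / 9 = -580.11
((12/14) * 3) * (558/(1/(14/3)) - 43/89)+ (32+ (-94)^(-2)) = 37029644343/5504828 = 6726.76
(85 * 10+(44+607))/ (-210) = -7.15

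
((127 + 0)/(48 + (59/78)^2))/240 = 64389/5910260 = 0.01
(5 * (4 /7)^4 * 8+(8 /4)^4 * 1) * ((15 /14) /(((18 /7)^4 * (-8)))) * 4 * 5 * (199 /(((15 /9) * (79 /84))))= -3025795 /19197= -157.62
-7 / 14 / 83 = -1 / 166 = -0.01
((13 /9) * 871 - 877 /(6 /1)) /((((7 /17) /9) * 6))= 4050.65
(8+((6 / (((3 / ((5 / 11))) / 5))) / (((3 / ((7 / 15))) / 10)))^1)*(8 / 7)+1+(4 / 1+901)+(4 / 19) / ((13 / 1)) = 158031890 / 171171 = 923.24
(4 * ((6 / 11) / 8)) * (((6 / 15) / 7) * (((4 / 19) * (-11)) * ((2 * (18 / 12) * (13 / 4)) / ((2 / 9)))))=-1053 / 665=-1.58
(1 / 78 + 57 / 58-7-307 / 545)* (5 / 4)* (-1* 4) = 4048312 / 123279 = 32.84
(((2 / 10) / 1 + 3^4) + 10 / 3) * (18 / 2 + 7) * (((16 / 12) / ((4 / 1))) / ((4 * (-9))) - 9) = -4935056 / 405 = -12185.32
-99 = -99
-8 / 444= -2 / 111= -0.02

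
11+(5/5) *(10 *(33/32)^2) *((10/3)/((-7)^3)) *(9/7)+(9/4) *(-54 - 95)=-324.38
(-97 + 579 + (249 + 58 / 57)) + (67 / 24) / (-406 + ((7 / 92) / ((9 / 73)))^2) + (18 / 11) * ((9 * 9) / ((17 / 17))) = 150743927721529 / 174359911341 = 864.56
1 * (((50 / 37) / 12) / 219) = 25 / 48618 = 0.00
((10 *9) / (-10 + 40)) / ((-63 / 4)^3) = -64 / 83349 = -0.00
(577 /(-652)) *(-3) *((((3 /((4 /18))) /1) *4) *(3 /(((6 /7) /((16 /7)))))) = 186948 /163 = 1146.92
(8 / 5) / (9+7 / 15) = 12 / 71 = 0.17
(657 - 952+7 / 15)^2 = 19518724 / 225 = 86749.88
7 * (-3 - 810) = -5691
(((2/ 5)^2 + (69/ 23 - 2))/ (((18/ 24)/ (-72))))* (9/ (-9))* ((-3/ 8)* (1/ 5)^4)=-1044/ 15625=-0.07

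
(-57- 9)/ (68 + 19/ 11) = -726/ 767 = -0.95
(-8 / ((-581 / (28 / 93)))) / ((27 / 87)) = 928 / 69471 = 0.01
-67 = -67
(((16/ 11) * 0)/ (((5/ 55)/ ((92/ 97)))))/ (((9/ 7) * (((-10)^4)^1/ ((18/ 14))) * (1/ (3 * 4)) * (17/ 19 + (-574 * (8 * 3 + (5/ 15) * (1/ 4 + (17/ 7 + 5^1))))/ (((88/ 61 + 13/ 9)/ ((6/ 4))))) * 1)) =0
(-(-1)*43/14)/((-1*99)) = -43/1386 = -0.03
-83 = -83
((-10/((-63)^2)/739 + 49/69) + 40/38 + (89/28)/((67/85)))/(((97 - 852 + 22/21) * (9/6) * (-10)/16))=7963002728644/971218515001455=0.01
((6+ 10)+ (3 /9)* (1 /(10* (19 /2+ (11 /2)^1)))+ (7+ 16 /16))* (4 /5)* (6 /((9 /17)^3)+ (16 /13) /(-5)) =771.72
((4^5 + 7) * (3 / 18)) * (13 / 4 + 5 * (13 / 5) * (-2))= -93821 / 24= -3909.21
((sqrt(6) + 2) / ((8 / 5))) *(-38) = -95 *sqrt(6) / 4 - 95 / 2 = -105.68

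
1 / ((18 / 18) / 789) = 789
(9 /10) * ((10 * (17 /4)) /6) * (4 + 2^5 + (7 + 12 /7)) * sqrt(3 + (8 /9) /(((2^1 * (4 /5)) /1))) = 5321 * sqrt(2) /14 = 537.50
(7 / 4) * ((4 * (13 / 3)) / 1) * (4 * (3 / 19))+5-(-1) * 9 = 630 / 19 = 33.16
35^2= 1225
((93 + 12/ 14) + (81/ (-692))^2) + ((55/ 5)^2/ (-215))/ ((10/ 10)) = 67246210817/ 720690320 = 93.31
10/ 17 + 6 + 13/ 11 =1453/ 187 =7.77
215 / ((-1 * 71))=-215 / 71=-3.03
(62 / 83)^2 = 3844 / 6889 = 0.56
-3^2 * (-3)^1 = 27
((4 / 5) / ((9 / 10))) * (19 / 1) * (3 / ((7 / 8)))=1216 / 21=57.90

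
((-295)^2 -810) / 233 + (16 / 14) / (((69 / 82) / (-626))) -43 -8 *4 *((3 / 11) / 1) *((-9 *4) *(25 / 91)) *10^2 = 130485414260 / 16093077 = 8108.17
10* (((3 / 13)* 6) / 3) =60 / 13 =4.62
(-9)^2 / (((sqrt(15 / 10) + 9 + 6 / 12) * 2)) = 1539 / 355 - 81 * sqrt(6) / 355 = 3.78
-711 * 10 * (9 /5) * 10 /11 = -127980 /11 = -11634.55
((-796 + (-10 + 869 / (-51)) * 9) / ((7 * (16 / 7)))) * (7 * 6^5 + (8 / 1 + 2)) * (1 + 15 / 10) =-2404839245 / 272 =-8841320.75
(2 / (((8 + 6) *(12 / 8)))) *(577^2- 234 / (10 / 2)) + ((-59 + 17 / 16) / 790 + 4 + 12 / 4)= 31709.99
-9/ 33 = -3/ 11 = -0.27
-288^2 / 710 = -41472 / 355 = -116.82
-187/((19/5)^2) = -4675/361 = -12.95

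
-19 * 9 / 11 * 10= -1710 / 11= -155.45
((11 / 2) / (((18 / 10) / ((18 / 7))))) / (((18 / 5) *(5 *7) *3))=55 / 2646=0.02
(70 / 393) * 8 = 560 / 393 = 1.42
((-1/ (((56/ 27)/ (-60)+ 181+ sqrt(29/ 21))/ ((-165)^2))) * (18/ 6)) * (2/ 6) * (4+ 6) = -28284050458125/ 18799704596+ 7442634375 * sqrt(609)/ 18799704596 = -1494.72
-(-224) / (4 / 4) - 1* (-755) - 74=905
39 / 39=1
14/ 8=7/ 4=1.75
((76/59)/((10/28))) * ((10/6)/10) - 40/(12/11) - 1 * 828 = -764698/885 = -864.07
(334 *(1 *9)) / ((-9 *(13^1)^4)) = -334 / 28561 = -0.01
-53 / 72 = -0.74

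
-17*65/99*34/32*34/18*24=-319345/594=-537.62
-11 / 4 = -2.75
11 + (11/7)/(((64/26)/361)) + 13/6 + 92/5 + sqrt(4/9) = 882649/3360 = 262.69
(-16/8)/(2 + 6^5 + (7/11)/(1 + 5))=-132/513355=-0.00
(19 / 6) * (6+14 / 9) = 646 / 27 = 23.93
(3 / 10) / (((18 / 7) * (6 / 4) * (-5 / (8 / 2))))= -14 / 225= -0.06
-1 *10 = -10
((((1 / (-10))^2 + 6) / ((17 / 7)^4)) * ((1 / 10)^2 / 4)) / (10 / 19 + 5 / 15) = 1678593 / 3340840000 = 0.00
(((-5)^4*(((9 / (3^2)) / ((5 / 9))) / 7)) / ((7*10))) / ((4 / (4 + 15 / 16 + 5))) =35775 / 6272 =5.70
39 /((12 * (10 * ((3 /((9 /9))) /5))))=13 /24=0.54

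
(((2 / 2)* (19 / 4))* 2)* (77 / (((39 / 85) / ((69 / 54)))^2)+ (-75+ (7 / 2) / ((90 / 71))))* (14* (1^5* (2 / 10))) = 86016523607 / 6160050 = 13963.61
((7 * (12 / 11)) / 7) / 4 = 3 / 11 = 0.27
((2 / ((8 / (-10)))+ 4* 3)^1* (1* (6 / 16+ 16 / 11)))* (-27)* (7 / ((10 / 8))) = -578151 / 220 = -2627.96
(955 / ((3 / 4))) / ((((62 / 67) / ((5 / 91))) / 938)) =85739900 / 1209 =70918.03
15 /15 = 1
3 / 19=0.16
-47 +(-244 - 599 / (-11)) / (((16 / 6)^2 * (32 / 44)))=-83.65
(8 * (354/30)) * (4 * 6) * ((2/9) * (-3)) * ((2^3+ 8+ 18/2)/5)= -7552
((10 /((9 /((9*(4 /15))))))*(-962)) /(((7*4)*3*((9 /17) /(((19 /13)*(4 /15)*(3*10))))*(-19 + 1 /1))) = 191216 /5103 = 37.47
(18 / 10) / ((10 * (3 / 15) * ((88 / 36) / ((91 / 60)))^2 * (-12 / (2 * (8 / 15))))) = -74529 / 2420000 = -0.03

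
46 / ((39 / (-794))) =-36524 / 39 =-936.51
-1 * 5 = -5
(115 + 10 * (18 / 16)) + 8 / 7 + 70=5527 / 28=197.39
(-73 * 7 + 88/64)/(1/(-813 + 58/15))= 16494183/40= 412354.58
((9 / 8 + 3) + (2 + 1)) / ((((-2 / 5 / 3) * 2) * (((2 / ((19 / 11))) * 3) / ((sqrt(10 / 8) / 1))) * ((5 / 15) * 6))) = -5415 * sqrt(5) / 2816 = -4.30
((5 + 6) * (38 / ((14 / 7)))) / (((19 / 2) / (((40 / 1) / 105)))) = 176 / 21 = 8.38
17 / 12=1.42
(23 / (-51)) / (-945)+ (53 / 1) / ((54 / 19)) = 18.65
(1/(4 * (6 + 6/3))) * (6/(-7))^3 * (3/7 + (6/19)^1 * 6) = -0.05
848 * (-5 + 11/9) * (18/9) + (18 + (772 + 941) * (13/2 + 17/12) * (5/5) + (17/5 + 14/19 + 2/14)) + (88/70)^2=6014445359/837900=7178.00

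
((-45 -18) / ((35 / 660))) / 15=-396 / 5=-79.20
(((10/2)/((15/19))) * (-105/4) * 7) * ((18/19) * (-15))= 33075/2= 16537.50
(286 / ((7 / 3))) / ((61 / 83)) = 71214 / 427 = 166.78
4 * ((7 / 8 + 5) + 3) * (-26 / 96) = -923 / 96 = -9.61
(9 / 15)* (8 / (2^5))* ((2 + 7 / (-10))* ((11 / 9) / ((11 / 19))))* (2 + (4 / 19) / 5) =1261 / 1500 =0.84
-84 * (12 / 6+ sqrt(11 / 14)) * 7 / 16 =-147 / 2 -21 * sqrt(154) / 8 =-106.08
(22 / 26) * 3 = 33 / 13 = 2.54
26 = 26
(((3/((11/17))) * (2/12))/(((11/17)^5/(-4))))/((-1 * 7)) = 48275138/12400927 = 3.89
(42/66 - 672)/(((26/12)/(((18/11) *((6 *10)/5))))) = -9570960/1573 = -6084.53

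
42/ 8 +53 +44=409/ 4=102.25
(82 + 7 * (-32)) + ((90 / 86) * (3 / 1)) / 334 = -2039269 / 14362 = -141.99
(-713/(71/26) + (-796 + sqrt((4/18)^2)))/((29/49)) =-33091856/18531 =-1785.76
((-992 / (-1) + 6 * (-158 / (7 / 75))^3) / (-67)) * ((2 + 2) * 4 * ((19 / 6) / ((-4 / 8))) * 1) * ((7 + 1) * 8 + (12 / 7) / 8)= -1364299017262698112 / 482601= -2826970970351.69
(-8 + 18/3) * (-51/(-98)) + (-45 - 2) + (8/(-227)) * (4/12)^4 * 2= -43283782/900963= -48.04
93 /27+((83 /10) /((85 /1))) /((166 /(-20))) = 2626 /765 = 3.43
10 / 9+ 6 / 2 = 37 / 9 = 4.11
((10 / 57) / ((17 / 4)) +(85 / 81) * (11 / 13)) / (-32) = -316045 / 10883808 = -0.03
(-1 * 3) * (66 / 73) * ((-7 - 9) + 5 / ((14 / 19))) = 12771 / 511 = 24.99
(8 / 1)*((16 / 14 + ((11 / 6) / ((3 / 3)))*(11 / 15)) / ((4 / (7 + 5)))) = 6268 / 105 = 59.70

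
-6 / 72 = -0.08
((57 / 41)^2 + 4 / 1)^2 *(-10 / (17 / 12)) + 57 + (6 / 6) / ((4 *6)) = -220682963767 / 1152910488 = -191.41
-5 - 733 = -738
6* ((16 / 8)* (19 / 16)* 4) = 57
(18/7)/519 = 6/1211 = 0.00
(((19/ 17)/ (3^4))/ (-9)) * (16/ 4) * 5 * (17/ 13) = -380/ 9477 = -0.04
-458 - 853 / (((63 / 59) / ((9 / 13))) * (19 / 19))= -92005 / 91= -1011.04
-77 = -77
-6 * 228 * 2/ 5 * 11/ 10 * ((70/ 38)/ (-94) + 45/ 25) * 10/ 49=-12592008/ 57575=-218.71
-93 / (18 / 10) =-155 / 3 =-51.67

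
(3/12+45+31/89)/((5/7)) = 63.84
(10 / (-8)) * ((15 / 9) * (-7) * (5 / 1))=875 / 12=72.92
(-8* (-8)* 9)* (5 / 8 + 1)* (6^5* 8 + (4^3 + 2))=58288464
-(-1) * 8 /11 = 0.73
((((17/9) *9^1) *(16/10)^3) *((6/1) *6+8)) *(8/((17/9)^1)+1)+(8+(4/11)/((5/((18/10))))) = 22066092/1375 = 16048.07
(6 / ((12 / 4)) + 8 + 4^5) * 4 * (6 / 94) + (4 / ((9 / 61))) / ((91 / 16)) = 220120 / 819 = 268.77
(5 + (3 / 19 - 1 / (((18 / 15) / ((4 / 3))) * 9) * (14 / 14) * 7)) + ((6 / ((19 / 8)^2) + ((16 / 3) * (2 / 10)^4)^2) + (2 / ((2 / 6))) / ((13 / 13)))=129728175494 / 11422265625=11.36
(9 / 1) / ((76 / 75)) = 675 / 76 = 8.88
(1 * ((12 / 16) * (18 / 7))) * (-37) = -999 / 14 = -71.36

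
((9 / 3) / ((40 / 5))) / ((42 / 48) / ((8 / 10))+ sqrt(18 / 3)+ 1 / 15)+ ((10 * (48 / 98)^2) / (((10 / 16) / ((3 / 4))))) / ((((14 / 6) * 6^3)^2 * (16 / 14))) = -10109346769 / 108117851142+ 86400 * sqrt(6) / 1072151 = 0.10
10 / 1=10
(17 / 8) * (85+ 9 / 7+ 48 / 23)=60469 / 322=187.79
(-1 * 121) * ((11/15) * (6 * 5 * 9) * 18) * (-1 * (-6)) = -2587464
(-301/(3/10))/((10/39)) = -3913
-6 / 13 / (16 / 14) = -21 / 52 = -0.40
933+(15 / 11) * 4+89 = 11302 / 11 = 1027.45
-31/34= -0.91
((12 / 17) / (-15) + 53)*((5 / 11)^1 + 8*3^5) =96271889 / 935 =102964.59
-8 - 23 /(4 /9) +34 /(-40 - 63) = -24753 /412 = -60.08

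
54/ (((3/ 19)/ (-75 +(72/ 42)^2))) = -1207602/ 49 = -24644.94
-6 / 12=-1 / 2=-0.50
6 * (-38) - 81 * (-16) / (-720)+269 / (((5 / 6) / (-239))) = -77379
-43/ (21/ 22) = -946/ 21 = -45.05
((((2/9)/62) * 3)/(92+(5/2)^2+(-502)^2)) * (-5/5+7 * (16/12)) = 0.00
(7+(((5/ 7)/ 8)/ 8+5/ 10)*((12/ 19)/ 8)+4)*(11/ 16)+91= 26854405/ 272384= 98.59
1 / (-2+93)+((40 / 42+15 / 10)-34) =-17219 / 546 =-31.54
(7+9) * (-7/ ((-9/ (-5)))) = -560/ 9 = -62.22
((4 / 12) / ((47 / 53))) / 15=53 / 2115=0.03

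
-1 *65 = -65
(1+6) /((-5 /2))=-14 /5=-2.80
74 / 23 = 3.22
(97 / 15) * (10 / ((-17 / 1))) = -194 / 51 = -3.80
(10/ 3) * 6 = 20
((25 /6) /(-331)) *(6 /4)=-25 /1324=-0.02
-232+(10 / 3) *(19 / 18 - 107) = -15799 / 27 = -585.15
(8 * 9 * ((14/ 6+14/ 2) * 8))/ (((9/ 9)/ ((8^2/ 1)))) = 344064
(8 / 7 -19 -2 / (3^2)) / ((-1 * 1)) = 1139 / 63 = 18.08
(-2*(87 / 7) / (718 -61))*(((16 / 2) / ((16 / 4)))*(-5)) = 580 / 1533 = 0.38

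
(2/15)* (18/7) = 12/35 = 0.34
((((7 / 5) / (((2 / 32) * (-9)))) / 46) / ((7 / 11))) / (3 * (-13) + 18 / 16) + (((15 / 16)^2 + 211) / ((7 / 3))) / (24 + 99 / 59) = 1988597567 / 561980160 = 3.54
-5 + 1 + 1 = -3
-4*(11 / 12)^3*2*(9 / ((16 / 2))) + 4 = -2.93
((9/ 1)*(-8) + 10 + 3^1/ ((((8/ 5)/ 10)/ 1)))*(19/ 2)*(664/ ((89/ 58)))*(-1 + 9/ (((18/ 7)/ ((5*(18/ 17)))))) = -3116614.78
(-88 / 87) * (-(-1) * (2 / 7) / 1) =-176 / 609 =-0.29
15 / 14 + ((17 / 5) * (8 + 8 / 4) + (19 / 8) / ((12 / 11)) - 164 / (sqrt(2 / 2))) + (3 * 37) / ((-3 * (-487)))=-126.68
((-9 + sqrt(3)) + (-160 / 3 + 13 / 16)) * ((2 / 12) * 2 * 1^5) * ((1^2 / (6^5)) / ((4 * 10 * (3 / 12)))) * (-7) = 20671 / 11197440 - 7 * sqrt(3) / 233280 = 0.00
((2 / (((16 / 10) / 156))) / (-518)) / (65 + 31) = -65 / 16576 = -0.00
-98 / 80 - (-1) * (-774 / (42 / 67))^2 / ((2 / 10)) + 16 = 14940318759 / 1960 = 7622611.61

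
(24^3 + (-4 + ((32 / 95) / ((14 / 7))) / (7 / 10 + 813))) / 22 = 628.18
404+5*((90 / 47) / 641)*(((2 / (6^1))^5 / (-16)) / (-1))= 2629002553 / 6507432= 404.00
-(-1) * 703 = 703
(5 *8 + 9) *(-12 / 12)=-49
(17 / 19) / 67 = 0.01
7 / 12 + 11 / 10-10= -499 / 60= -8.32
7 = 7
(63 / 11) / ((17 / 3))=189 / 187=1.01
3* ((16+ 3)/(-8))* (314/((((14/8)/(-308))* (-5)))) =-393756/5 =-78751.20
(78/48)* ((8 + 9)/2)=221/16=13.81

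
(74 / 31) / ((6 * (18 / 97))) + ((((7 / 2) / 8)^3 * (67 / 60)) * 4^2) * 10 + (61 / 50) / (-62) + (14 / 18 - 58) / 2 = -123476741 / 10713600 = -11.53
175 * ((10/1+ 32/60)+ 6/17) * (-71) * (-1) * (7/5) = 9657704/51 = 189366.75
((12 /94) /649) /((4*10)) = 3 /610060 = 0.00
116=116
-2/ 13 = -0.15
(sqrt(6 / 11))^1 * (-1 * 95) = -95 * sqrt(66) / 11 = -70.16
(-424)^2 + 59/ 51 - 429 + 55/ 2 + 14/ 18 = 54889189/ 306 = 179376.43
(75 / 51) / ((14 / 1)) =25 / 238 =0.11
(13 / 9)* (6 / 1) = 26 / 3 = 8.67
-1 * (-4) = 4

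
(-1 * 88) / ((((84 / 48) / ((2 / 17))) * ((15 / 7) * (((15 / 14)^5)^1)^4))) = -0.69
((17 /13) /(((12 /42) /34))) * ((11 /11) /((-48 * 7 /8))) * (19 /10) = -5491 /780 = -7.04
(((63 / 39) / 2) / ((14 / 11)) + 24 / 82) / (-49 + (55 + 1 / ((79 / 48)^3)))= 324912701 / 2180912344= 0.15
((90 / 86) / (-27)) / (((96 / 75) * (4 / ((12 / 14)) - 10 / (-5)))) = -25 / 5504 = -0.00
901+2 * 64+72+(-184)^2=34957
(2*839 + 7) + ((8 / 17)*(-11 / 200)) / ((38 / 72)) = 13605979 / 8075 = 1684.95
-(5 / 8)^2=-25 / 64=-0.39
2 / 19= 0.11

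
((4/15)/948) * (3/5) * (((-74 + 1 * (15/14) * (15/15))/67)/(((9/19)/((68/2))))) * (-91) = 4287179/3572775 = 1.20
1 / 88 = 0.01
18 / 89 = 0.20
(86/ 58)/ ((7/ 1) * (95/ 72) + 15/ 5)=0.12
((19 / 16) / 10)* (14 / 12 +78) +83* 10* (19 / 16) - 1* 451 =104453 / 192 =544.03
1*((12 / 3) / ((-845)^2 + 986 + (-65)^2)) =1 / 179809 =0.00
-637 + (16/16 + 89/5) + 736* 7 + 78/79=1791241/395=4534.79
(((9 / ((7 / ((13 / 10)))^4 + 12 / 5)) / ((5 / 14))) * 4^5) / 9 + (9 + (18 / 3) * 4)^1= 1095602663 / 30098183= 36.40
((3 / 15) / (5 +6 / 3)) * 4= 4 / 35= 0.11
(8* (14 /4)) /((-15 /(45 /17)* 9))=-28 /51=-0.55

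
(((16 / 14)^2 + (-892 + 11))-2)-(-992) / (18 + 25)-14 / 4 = -3632991 / 4214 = -862.12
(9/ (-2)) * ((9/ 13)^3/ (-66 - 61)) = 6561/ 558038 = 0.01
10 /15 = 0.67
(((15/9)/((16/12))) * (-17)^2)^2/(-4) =-2088025/64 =-32625.39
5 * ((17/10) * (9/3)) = 25.50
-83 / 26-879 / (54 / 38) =-145489 / 234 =-621.75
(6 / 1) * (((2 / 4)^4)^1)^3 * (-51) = -153 / 2048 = -0.07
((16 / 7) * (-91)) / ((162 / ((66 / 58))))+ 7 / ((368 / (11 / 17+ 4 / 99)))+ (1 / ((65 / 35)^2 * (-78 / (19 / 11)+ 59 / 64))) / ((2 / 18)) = -738157918812557 / 489832402028112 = -1.51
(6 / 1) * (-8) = -48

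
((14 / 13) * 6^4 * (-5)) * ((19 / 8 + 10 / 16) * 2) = -544320 / 13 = -41870.77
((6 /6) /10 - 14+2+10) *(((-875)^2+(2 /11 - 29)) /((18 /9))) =-80004801 /110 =-727316.37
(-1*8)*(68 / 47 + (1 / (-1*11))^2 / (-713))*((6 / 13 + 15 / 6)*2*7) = -2299674664 / 4792073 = -479.89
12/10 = 6/5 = 1.20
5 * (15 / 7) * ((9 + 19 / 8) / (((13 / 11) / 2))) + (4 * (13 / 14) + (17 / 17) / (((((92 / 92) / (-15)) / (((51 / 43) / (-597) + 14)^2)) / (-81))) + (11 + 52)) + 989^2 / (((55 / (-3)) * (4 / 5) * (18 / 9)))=9246521310114485 / 45104905384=205000.35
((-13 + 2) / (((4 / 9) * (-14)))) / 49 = 0.04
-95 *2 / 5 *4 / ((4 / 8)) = -304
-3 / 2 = -1.50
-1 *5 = -5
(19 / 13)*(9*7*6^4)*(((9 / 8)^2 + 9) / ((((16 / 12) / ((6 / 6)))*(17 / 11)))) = 2102124717 / 3536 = 594492.28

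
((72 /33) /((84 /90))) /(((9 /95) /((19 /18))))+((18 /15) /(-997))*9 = 89941828 /3454605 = 26.04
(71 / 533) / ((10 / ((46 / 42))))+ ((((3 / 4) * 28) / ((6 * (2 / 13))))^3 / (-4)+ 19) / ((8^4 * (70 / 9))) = -0.08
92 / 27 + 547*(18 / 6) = 44399 / 27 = 1644.41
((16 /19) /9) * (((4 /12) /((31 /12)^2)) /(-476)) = -0.00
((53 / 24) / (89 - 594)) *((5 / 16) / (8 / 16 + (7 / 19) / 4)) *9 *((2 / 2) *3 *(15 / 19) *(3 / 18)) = -53 / 6464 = -0.01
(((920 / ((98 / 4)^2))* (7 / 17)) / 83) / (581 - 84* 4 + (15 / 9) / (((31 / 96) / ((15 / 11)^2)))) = 2760736 / 92438359027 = 0.00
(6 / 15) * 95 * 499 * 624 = 11832288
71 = 71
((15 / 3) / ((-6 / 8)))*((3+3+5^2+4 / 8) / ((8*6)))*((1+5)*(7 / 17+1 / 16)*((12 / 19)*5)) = -203175 / 5168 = -39.31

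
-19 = -19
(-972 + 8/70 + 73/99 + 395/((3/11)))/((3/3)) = 1653446/3465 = 477.18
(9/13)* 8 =72/13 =5.54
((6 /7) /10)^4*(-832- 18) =-2754 /60025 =-0.05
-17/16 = -1.06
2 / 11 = 0.18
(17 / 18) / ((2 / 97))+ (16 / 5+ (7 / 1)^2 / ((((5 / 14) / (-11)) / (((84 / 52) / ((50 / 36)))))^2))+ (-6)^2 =62965.27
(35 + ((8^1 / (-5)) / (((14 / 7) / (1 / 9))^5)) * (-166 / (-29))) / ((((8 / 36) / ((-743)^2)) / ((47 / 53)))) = 293412184751017 / 3805380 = 77104568.99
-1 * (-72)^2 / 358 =-2592 / 179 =-14.48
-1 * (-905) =905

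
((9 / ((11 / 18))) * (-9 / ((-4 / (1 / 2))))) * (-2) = -729 / 22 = -33.14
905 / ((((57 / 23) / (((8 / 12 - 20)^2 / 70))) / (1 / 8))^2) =67721448469 / 1031622480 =65.65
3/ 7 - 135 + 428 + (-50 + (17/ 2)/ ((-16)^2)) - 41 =725623/ 3584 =202.46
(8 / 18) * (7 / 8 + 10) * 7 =203 / 6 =33.83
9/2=4.50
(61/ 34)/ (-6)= -61/ 204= -0.30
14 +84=98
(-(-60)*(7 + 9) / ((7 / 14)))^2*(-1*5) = -18432000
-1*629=-629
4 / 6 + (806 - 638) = 506 / 3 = 168.67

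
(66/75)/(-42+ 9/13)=-286/13425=-0.02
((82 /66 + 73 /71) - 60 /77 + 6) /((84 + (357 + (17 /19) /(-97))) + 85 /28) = 39381224 /2334192663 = 0.02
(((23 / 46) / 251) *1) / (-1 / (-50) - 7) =-25 / 87599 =-0.00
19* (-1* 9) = -171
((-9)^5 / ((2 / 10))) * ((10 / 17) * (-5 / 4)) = 7381125 / 34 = 217091.91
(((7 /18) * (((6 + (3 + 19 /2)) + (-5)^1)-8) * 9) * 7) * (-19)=-10241 /4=-2560.25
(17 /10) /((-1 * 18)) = -17 /180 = -0.09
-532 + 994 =462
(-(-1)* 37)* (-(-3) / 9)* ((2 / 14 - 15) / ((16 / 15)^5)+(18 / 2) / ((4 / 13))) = 209236443 / 917504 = 228.05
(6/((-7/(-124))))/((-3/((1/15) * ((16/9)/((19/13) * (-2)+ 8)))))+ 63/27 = 1.51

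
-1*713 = -713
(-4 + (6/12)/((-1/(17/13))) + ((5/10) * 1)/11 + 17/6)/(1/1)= -1523/858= -1.78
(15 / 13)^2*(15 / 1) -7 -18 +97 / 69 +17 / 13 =-27008 / 11661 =-2.32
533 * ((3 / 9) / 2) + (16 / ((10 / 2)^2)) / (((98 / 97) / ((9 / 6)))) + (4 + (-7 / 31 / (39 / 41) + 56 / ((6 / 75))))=2350523377 / 2962050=793.55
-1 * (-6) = 6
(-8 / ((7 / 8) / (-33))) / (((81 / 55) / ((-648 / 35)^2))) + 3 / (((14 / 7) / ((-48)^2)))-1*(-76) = 126492068 / 1715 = 73756.31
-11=-11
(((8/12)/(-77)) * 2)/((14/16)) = -32/1617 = -0.02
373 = 373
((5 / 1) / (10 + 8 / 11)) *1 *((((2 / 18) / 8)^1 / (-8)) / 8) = -55 / 543744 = -0.00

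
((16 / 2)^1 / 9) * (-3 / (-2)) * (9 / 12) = 1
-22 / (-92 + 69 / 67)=1474 / 6095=0.24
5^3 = 125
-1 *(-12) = 12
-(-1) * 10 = 10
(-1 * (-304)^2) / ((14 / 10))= -462080 / 7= -66011.43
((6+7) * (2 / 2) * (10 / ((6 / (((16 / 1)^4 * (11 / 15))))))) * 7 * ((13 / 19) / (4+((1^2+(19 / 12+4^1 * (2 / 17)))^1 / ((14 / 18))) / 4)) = 231967031296 / 231705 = 1001130.88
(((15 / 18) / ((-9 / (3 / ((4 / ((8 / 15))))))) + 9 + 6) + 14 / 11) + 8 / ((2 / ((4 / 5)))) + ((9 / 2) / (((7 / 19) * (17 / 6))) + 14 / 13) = 57026989 / 2297295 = 24.82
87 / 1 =87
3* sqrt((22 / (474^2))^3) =11* sqrt(22) / 17749404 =0.00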